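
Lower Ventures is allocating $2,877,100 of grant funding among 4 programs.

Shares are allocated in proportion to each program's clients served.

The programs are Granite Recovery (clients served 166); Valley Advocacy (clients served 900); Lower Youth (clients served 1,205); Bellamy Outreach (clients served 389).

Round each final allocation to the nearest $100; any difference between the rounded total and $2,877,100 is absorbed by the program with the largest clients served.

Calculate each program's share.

Granite Recovery: $179,500 · Valley Advocacy: $973,500 · Lower Youth: $1,303,400 · Bellamy Outreach: $420,700

Clients served total: 166 + 900 + 1,205 + 389 = 2,660.
Proportional shares: Granite Recovery 179,548.35; Valley Advocacy 973,454.89; Lower Youth 1,303,347.93; Bellamy Outreach 420,748.83.
After rounding ($100): Granite Recovery $179,500; Valley Advocacy $973,500; Lower Youth $1,303,300; Bellamy Outreach $420,700. Sum = $2,877,000.
Difference $2,877,100 − $2,877,000 = +$100 applied to largest clients served (Lower Youth): Lower Youth becomes $1,303,400.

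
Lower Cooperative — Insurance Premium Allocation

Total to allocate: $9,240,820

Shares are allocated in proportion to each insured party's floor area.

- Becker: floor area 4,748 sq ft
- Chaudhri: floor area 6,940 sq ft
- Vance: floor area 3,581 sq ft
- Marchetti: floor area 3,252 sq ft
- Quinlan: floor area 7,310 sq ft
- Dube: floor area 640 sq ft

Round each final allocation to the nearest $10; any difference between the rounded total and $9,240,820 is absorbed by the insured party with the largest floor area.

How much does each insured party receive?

Combined floor area = 4,748 + 6,940 + 3,581 + 3,252 + 7,310 + 640 = 26,471.
Raw shares: Becker 1,657,489.83; Chaudhri 2,422,699.97; Vance 1,250,099.22; Marchetti 1,135,247.88; Quinlan 2,551,864.09; Dube 223,419.02.
After rounding ($10): Becker $1,657,490; Chaudhri $2,422,700; Vance $1,250,100; Marchetti $1,135,250; Quinlan $2,551,860; Dube $223,420. Sum = $9,240,820.
No rounding difference to absorb.

Becker: $1,657,490 · Chaudhri: $2,422,700 · Vance: $1,250,100 · Marchetti: $1,135,250 · Quinlan: $2,551,860 · Dube: $223,420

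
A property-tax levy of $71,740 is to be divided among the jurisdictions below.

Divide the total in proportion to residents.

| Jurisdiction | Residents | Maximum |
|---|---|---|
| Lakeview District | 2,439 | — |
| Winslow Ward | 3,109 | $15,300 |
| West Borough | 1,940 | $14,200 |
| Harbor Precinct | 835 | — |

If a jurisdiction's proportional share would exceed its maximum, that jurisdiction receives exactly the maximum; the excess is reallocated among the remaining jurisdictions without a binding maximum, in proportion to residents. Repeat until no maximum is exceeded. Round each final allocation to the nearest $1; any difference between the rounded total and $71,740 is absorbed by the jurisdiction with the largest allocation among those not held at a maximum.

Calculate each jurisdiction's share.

Lakeview District: $31,467 | Winslow Ward: $15,300 | West Borough: $14,200 | Harbor Precinct: $10,773

Total residents = 8,323.
Proportional shares (ignoring caps): Lakeview District 21,022.93; Winslow Ward 26,797.99; West Borough 16,721.81; Harbor Precinct 7,197.27.
Capped: Winslow Ward ($15,300), West Borough ($14,200); remaining pool $42,240 reallocated over remaining residents 3,274.
Remaining shares: Lakeview District 31,467.12 → $31,467; Harbor Precinct 10,772.88 → $10,773.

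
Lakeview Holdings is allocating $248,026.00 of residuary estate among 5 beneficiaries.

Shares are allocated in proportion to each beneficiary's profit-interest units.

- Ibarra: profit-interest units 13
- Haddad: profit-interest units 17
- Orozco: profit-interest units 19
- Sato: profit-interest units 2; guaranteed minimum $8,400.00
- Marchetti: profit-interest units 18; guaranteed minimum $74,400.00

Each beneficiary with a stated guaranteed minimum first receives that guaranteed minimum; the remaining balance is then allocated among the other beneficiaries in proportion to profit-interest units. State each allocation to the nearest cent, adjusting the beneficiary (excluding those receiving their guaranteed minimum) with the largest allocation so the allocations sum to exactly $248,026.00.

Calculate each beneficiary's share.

Minimums first: Sato $8,400.00; Marchetti $74,400.00. Remaining pool $165,226.00.
Remaining pool split over remaining profit-interest units 49: Ibarra 43,835.4694 → $43,835.47; Haddad 57,323.3061 → $57,323.31; Orozco 64,067.2245 → $64,067.22.

Ibarra: $43,835.47 | Haddad: $57,323.31 | Orozco: $64,067.22 | Sato: $8,400.00 | Marchetti: $74,400.00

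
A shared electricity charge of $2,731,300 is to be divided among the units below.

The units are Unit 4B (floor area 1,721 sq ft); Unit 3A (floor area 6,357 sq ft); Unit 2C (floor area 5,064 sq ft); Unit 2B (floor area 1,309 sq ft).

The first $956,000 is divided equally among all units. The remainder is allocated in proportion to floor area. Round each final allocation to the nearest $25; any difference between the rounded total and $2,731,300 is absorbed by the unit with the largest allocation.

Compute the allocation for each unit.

Equal tier: $956,000 ÷ 4 = $239,000 apiece.
Remainder $1,775,300 by floor area (total 14,451): Unit 4B 211,424.21 → $211,425; Unit 3A 780,955.10 → $780,950; Unit 2C 622,110.53 → $622,100; Unit 2B 160,810.17 → $160,800.
Rounding difference +$25 on remainder applied to Unit 3A.
Totals: Unit 4B $239,000 + $211,425 = $450,425; Unit 3A $239,000 + $780,975 = $1,019,975; Unit 2C $239,000 + $622,100 = $861,100; Unit 2B $239,000 + $160,800 = $399,800.

Unit 4B: $450,425; Unit 3A: $1,019,975; Unit 2C: $861,100; Unit 2B: $399,800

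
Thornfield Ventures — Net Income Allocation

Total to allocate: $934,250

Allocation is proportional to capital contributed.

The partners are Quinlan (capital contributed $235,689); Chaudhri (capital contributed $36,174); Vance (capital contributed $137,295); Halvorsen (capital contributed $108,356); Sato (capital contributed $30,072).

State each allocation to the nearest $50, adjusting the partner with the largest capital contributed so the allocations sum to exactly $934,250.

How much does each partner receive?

Total capital contributed = 235,689 + 36,174 + 137,295 + 108,356 + 30,072 = 547,586.
Raw shares: Quinlan 402,114.82; Chaudhri 61,717.35; Vance 234,242.39; Halvorsen 184,868.85; Sato 51,306.58.
At nearest $50: Quinlan $402,100; Chaudhri $61,700; Vance $234,250; Halvorsen $184,850; Sato $51,300. Sum = $934,200.
Difference $934,250 − $934,200 = +$50 applied to largest capital contributed (Quinlan): Quinlan becomes $402,150.

Quinlan: $402,150; Chaudhri: $61,700; Vance: $234,250; Halvorsen: $184,850; Sato: $51,300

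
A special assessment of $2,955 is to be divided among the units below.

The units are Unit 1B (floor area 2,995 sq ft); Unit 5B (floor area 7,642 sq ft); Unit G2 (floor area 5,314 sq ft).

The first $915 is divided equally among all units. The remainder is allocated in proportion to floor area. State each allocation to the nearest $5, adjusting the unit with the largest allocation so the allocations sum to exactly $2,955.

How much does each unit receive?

Equal tier: $915 ÷ 3 = $305 apiece.
Remainder $2,040 by floor area (total 15,951): Unit 1B 383.04 → $385; Unit 5B 977.35 → $975; Unit G2 679.62 → $680.
Totals: Unit 1B $305 + $385 = $690; Unit 5B $305 + $975 = $1,280; Unit G2 $305 + $680 = $985.

Unit 1B: $690 | Unit 5B: $1,280 | Unit G2: $985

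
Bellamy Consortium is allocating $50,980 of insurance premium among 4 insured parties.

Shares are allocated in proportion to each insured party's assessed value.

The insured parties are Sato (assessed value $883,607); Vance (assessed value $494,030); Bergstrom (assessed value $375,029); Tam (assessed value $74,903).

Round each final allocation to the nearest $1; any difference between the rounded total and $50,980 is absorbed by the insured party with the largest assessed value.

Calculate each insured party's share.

Sato: $24,649 · Vance: $13,781 · Bergstrom: $10,461 · Tam: $2,089

Assessed value total: 1,827,569.
Unrounded shares: Sato 883,607/1,827,569 × $50,980 = 24,648.20; Vance 494,030/1,827,569 × $50,980 = 13,780.96; Bergstrom 375,029/1,827,569 × $50,980 = 10,461.43; Tam 74,903/1,827,569 × $50,980 = 2,089.42.
Rounded to nearest $1: Sato $24,648; Vance $13,781; Bergstrom $10,461; Tam $2,089. Sum = $50,979.
Difference $50,980 − $50,979 = +$1 applied to largest assessed value (Sato): Sato becomes $24,649.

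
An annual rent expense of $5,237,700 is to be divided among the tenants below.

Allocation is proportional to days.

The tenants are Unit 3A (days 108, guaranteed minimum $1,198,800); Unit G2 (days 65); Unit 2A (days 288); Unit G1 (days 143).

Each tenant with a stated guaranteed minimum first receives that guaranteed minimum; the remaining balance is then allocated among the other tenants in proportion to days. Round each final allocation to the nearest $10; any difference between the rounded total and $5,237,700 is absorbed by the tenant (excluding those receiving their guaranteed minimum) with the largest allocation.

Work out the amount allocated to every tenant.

Unit 3A: $1,198,800 | Unit G2: $529,290 | Unit 2A: $2,345,170 | Unit G1: $1,164,440

Fund the minimums — Unit 3A $1,198,800. Remaining pool $4,038,900.
Remaining pool split over remaining days 496: Unit G2 529,291.33 → $529,290; Unit 2A 2,345,167.74 → $2,345,170; Unit G1 1,164,440.93 → $1,164,440.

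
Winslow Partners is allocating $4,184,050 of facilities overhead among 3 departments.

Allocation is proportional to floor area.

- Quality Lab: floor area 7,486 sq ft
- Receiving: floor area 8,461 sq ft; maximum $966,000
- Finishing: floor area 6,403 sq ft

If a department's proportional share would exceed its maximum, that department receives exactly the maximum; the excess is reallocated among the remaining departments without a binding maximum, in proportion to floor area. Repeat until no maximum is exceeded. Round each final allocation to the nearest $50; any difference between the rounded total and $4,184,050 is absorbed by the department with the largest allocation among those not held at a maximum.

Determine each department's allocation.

Quality Lab: $1,734,500 · Receiving: $966,000 · Finishing: $1,483,550

Combined floor area = 22,350.
Unconstrained shares: Quality Lab 1,401,422.74; Receiving 1,583,948.41; Finishing 1,198,678.84.
Capped: Receiving ($966,000); balance $3,218,050 reallocated over remaining floor area 13,889.
Remaining shares: Quality Lab 1,734,489.33 → $1,734,500; Finishing 1,483,560.67 → $1,483,550.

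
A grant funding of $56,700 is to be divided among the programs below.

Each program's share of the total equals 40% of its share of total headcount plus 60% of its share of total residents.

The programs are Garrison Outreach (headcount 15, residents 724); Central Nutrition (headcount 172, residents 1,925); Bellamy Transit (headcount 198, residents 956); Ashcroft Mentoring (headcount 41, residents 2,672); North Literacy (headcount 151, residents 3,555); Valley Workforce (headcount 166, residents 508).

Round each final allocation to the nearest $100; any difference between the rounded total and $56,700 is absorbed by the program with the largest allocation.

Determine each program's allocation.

Garrison Outreach: $2,800 · Central Nutrition: $11,600 · Bellamy Transit: $9,200 · Ashcroft Mentoring: $10,000 · North Literacy: $16,400 · Valley Workforce: $6,700

Totals — headcount 743, residents 10,340.
Blended shares (40% headcount + 60% residents): Garrison Outreach 0.0501; Central Nutrition 0.2043; Bellamy Transit 0.1621; Ashcroft Mentoring 0.1771; North Literacy 0.2876; Valley Workforce 0.1188.
Raw shares: Garrison Outreach 2,839.93; Central Nutrition 11,583.79; Bellamy Transit 9,189.30; Ashcroft Mentoring 10,042.76; North Literacy 16,305.69; Valley Workforce 6,738.52.
After rounding ($100): Garrison Outreach $2,800; Central Nutrition $11,600; Bellamy Transit $9,200; Ashcroft Mentoring $10,000; North Literacy $16,300; Valley Workforce $6,700. Sum = $56,600.
Difference $56,700 − $56,600 = +$100 applied to largest allocation (North Literacy): North Literacy becomes $16,400.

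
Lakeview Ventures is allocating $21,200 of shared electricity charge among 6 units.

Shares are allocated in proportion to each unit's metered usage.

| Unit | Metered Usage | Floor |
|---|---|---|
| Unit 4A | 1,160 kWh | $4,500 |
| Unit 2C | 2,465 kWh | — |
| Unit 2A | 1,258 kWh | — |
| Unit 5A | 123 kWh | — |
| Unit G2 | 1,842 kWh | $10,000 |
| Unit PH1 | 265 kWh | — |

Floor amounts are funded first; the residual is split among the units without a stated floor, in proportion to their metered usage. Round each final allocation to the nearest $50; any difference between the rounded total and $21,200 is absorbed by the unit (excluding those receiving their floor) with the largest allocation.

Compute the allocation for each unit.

Unit 4A: $4,500; Unit 2C: $4,000; Unit 2A: $2,050; Unit 5A: $200; Unit G2: $10,000; Unit PH1: $450

Minimums first: Unit 4A $4,500; Unit G2 $10,000. Remaining pool $6,700.
Remaining pool split over remaining metered usage 4,111: Unit 2C 4,017.39 → $4,000; Unit 2A 2,050.26 → $2,050; Unit 5A 200.46 → $200; Unit PH1 431.89 → $450.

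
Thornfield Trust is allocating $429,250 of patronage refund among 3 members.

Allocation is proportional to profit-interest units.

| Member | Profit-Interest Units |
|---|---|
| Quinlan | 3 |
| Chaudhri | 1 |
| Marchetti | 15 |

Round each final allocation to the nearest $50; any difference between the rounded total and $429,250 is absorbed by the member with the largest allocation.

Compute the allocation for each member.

Profit-interest units total: 19.
Proportional shares: Quinlan 3/19 × $429,250 = 67,776.32; Chaudhri 1/19 × $429,250 = 22,592.11; Marchetti 15/19 × $429,250 = 338,881.58.
Rounded to nearest $50: Quinlan $67,800; Chaudhri $22,600; Marchetti $338,900. Sum = $429,300.
Difference $429,250 − $429,300 = −$50 applied to largest allocation (Marchetti): Marchetti becomes $338,850.

Quinlan: $67,800; Chaudhri: $22,600; Marchetti: $338,850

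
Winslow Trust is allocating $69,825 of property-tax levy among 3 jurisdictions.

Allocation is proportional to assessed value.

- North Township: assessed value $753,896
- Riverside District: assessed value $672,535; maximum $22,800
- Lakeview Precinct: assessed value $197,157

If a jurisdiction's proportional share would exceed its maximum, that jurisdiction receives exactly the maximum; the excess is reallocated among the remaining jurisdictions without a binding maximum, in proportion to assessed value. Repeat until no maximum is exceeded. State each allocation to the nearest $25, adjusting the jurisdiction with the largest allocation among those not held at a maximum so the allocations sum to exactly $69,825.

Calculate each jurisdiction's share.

Sum of assessed value: 1,623,588.
Unconstrained shares: North Township 32,422.50; Riverside District 28,923.44; Lakeview Precinct 8,479.05.
Capped: Riverside District ($22,800); residual $47,025 reallocated over remaining assessed value 951,053.
Redistributed shares: North Township 37,276.53 → $37,275; Lakeview Precinct 9,748.47 → $9,750.

North Township: $37,275 | Riverside District: $22,800 | Lakeview Precinct: $9,750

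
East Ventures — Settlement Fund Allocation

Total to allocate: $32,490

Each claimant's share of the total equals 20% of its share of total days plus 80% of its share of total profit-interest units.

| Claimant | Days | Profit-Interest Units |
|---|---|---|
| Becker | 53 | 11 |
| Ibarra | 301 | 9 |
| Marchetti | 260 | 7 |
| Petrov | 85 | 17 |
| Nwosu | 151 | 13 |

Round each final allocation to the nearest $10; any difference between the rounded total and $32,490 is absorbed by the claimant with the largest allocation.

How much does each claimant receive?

Becker: $5,420 | Ibarra: $6,410 | Marchetti: $5,180 | Petrov: $8,400 | Nwosu: $7,080

Totals — days 850, profit-interest units 57.
Composite weights (20% days + 80% profit-interest units): Becker 0.1669; Ibarra 0.1971; Marchetti 0.1594; Petrov 0.2586; Nwosu 0.2180.
Proportional shares: Becker 5,421.17; Ibarra 6,405.06; Marchetti 5,179.62; Petrov 8,401.80; Nwosu 7,082.35.
After rounding ($10): Becker $5,420; Ibarra $6,410; Marchetti $5,180; Petrov $8,400; Nwosu $7,080. Sum = $32,490.
Rounded total matches; no reconciliation needed.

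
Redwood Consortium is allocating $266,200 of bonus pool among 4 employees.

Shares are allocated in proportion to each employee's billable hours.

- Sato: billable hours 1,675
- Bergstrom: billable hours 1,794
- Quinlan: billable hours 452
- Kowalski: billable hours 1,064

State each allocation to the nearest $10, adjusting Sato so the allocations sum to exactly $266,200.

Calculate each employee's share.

Sato: $89,440; Bergstrom: $95,800; Quinlan: $24,140; Kowalski: $56,820

Combined billable hours = 4,985.
Raw shares: Sato 1,675/4,985 × $266,200 = 89,445.34; Bergstrom 1,794/4,985 × $266,200 = 95,799.96; Quinlan 452/4,985 × $266,200 = 24,136.89; Kowalski 1,064/4,985 × $266,200 = 56,817.81.
After rounding ($10): Sato $89,450; Bergstrom $95,800; Quinlan $24,140; Kowalski $56,820. Sum = $266,210.
Difference $266,200 − $266,210 = −$10 applied to Sato: Sato becomes $89,440.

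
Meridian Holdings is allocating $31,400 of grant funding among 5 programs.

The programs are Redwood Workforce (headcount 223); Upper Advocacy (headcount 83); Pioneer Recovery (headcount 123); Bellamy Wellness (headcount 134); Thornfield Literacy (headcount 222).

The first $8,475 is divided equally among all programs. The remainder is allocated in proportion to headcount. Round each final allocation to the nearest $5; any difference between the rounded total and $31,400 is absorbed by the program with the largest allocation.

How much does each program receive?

Redwood Workforce: $8,205 | Upper Advocacy: $4,120 | Pioneer Recovery: $5,285 | Bellamy Wellness: $5,610 | Thornfield Literacy: $8,180

Equal tier: $8,475 ÷ 5 = $1,695 apiece.
Remainder $22,925 by headcount (total 785): Redwood Workforce 6,512.45 → $6,510; Upper Advocacy 2,423.92 → $2,425; Pioneer Recovery 3,592.07 → $3,590; Bellamy Wellness 3,913.31 → $3,915; Thornfield Literacy 6,483.25 → $6,485.
Totals: Redwood Workforce $1,695 + $6,510 = $8,205; Upper Advocacy $1,695 + $2,425 = $4,120; Pioneer Recovery $1,695 + $3,590 = $5,285; Bellamy Wellness $1,695 + $3,915 = $5,610; Thornfield Literacy $1,695 + $6,485 = $8,180.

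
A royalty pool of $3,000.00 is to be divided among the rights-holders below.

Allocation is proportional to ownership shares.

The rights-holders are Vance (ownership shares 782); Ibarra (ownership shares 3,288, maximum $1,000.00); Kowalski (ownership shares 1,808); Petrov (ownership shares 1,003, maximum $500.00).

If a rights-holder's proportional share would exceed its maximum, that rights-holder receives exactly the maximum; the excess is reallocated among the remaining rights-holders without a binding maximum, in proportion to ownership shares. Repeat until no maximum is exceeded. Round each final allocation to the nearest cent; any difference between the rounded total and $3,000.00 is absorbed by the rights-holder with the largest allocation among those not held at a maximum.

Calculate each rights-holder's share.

Total ownership shares = 6,881.
Unconstrained shares: Vance 340.9388; Ibarra 1,433.5126; Kowalski 788.2575; Petrov 437.2911.
Cap binds for Ibarra ($1,000.00); remaining pool $2,000.00 reallocated over remaining ownership shares 3,593.
Cap binds for Petrov ($500.00); remaining pool $1,500.00 reallocated over remaining ownership shares 2,590.
Shares after redistribution: Vance 452.8958 → $452.90; Kowalski 1,047.1042 → $1,047.10.

Vance: $452.90; Ibarra: $1,000.00; Kowalski: $1,047.10; Petrov: $500.00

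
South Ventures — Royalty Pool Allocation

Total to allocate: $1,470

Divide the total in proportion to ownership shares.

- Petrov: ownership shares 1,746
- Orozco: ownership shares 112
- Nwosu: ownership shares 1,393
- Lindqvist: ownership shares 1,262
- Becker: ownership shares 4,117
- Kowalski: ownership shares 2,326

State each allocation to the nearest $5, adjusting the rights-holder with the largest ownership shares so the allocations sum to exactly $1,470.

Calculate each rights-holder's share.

Petrov: $235 | Orozco: $15 | Nwosu: $185 | Lindqvist: $170 | Becker: $555 | Kowalski: $310

Total ownership shares = 10,956.
Raw shares: Petrov 1,746/10,956 × $1,470 = 234.27; Orozco 112/10,956 × $1,470 = 15.03; Nwosu 1,393/10,956 × $1,470 = 186.90; Lindqvist 1,262/10,956 × $1,470 = 169.33; Becker 4,117/10,956 × $1,470 = 552.39; Kowalski 2,326/10,956 × $1,470 = 312.09.
After rounding ($5): Petrov $235; Orozco $15; Nwosu $185; Lindqvist $170; Becker $550; Kowalski $310. Sum = $1,465.
Difference $1,470 − $1,465 = +$5 applied to largest ownership shares (Becker): Becker becomes $555.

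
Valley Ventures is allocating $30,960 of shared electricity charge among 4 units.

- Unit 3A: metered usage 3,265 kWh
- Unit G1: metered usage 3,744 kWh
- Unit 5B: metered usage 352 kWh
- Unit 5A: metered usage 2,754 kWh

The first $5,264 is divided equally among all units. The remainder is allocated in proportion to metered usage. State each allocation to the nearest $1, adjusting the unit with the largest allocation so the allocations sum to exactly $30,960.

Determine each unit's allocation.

First tranche $5,264 split equally: $1,316 each.
Remainder $25,696 by metered usage (total 10,115): Unit 3A 8,294.36 → $8,294; Unit G1 9,511.20 → $9,511; Unit 5B 894.22 → $894; Unit 5A 6,996.22 → $6,996.
Rounding difference +$1 on remainder applied to Unit G1.
Totals: Unit 3A $1,316 + $8,294 = $9,610; Unit G1 $1,316 + $9,512 = $10,828; Unit 5B $1,316 + $894 = $2,210; Unit 5A $1,316 + $6,996 = $8,312.

Unit 3A: $9,610 | Unit G1: $10,828 | Unit 5B: $2,210 | Unit 5A: $8,312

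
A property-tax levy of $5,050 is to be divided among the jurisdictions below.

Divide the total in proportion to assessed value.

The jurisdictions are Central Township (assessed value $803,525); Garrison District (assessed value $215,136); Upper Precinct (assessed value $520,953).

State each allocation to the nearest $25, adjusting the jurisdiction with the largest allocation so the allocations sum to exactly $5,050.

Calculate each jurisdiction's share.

Central Township: $2,650 | Garrison District: $700 | Upper Precinct: $1,700

Combined assessed value = 1,539,614.
Unrounded shares: Central Township 803,525/1,539,614 × $5,050 = 2,635.60; Garrison District 215,136/1,539,614 × $5,050 = 705.66; Upper Precinct 520,953/1,539,614 × $5,050 = 1,708.75.
After rounding ($25): Central Township $2,625; Garrison District $700; Upper Precinct $1,700. Sum = $5,025.
Difference $5,050 − $5,025 = +$25 applied to largest allocation (Central Township): Central Township becomes $2,650.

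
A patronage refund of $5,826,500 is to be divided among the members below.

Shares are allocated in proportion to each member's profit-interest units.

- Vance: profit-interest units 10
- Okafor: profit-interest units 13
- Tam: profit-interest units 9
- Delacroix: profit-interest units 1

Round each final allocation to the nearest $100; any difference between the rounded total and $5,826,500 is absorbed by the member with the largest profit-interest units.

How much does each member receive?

Vance: $1,765,600 | Okafor: $2,295,300 | Tam: $1,589,000 | Delacroix: $176,600

Sum of profit-interest units: 10 + 13 + 9 + 1 = 33.
Unrounded shares: Vance 1,765,606.06; Okafor 2,295,287.88; Tam 1,589,045.45; Delacroix 176,560.61.
At nearest $100: Vance $1,765,600; Okafor $2,295,300; Tam $1,589,000; Delacroix $176,600. Sum = $5,826,500.
Sum already equals the total — no adjustment.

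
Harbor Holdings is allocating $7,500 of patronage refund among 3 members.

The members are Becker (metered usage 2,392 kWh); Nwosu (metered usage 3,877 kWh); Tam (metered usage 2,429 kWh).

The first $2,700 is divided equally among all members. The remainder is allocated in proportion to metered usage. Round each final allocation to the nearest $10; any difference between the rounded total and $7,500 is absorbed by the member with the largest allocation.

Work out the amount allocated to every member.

Becker: $2,220 · Nwosu: $3,040 · Tam: $2,240

$2,700 shared equally gives $900 per member.
Remainder $4,800 by metered usage (total 8,698): Becker 1,320.03 → $1,320; Nwosu 2,139.53 → $2,140; Tam 1,340.45 → $1,340.
Totals: Becker $900 + $1,320 = $2,220; Nwosu $900 + $2,140 = $3,040; Tam $900 + $1,340 = $2,240.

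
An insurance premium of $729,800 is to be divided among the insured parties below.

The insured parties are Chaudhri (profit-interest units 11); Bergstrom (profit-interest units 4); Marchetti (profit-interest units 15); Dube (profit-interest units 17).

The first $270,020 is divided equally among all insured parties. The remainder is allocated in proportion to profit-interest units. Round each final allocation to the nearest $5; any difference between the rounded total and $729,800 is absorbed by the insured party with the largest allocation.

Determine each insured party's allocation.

Equal tier: $270,020 ÷ 4 = $67,505 apiece.
Remainder $459,780 by profit-interest units (total 47): Chaudhri 107,608.09 → $107,610; Bergstrom 39,130.21 → $39,130; Marchetti 146,738.30 → $146,740; Dube 166,303.40 → $166,305.
Rounding difference −$5 on remainder applied to Dube.
Totals: Chaudhri $67,505 + $107,610 = $175,115; Bergstrom $67,505 + $39,130 = $106,635; Marchetti $67,505 + $146,740 = $214,245; Dube $67,505 + $166,300 = $233,805.

Chaudhri: $175,115 · Bergstrom: $106,635 · Marchetti: $214,245 · Dube: $233,805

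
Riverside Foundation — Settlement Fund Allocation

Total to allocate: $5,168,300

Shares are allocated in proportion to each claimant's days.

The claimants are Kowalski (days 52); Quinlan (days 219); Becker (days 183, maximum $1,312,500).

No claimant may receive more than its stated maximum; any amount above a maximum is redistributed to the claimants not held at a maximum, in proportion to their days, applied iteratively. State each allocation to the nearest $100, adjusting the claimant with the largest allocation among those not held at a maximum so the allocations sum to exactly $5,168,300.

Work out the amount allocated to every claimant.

Kowalski: $739,900; Quinlan: $3,115,900; Becker: $1,312,500

Days total: 454.
Pro-rata shares before constraints: Kowalski 591,963.88; Quinlan 2,493,078.63; Becker 2,083,257.49.
Held at cap: Becker ($1,312,500); residual $3,855,800 reallocated over remaining days 271.
Remaining shares: Kowalski 739,858.30 → $739,900; Quinlan 3,115,941.70 → $3,115,900.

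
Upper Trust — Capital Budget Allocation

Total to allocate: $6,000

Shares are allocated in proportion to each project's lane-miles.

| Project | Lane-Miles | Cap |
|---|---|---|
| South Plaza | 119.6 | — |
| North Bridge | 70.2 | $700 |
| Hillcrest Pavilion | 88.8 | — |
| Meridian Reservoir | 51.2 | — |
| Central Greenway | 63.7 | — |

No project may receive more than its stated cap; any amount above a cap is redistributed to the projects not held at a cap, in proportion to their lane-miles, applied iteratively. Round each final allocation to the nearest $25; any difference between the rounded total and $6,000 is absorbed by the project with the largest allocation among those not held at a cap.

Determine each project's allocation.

South Plaza: $1,950 · North Bridge: $700 · Hillcrest Pavilion: $1,450 · Meridian Reservoir: $850 · Central Greenway: $1,050

Combined lane-miles = 393.5.
Pro-rata shares before constraints: South Plaza 1,823.63; North Bridge 1,070.39; Hillcrest Pavilion 1,354.00; Meridian Reservoir 780.69; Central Greenway 971.28.
Held at cap: North Bridge ($700); balance $5,300 reallocated over remaining lane-miles 323.3.
Redistributed shares: South Plaza 1,960.66 → $1,950; Hillcrest Pavilion 1,455.74 → $1,450; Meridian Reservoir 839.34 → $850; Central Greenway 1,044.26 → $1,050.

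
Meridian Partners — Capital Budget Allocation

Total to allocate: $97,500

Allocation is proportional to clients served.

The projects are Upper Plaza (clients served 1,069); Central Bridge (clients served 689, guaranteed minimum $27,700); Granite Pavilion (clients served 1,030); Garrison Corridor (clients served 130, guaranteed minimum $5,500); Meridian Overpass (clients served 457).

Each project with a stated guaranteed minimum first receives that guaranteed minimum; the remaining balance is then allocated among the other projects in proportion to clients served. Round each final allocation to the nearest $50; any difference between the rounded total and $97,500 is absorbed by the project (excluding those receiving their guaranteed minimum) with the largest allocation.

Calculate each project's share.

Upper Plaza: $26,900; Central Bridge: $27,700; Granite Pavilion: $25,900; Garrison Corridor: $5,500; Meridian Overpass: $11,500

Minimums first: Central Bridge $27,700; Garrison Corridor $5,500. Balance $64,300.
Balance split over remaining clients served 2,556: Upper Plaza 26,892.29 → $26,900; Granite Pavilion 25,911.19 → $25,900; Meridian Overpass 11,496.52 → $11,500.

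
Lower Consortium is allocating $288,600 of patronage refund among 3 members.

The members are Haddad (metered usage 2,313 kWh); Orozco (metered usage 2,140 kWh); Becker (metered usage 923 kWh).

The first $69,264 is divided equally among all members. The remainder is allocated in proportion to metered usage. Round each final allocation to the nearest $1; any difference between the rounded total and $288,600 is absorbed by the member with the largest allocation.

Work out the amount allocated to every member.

First tranche $69,264 split equally: $23,088 each.
Remainder $219,336 by metered usage (total 5,376): Haddad 94,368.33 → $94,368; Orozco 87,310.09 → $87,310; Becker 37,657.58 → $37,658.
Totals: Haddad $23,088 + $94,368 = $117,456; Orozco $23,088 + $87,310 = $110,398; Becker $23,088 + $37,658 = $60,746.

Haddad: $117,456 | Orozco: $110,398 | Becker: $60,746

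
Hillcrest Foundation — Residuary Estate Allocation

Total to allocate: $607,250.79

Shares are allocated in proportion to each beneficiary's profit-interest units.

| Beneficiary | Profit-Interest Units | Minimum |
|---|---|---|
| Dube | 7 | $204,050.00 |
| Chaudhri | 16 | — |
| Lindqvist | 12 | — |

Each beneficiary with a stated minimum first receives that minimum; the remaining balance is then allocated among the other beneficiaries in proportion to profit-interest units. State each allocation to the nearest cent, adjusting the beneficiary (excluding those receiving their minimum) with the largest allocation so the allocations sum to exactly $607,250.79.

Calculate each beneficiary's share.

Dube: $204,050.00 | Chaudhri: $230,400.45 | Lindqvist: $172,800.34

Guaranteed amounts: Dube $204,050.00. Balance $403,200.79.
Balance split over remaining profit-interest units 28: Chaudhri 230,400.4514 → $230,400.45; Lindqvist 172,800.3386 → $172,800.34.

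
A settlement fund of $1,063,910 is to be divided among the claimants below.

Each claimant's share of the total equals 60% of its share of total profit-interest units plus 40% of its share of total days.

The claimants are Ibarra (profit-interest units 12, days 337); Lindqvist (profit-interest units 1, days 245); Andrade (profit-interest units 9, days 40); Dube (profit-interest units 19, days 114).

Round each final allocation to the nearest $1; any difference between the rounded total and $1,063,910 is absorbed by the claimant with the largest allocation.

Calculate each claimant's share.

Profit-interest units total 41; days total 736.
Blended shares (60% profit-interest units + 40% days): Ibarra 0.3588; Lindqvist 0.1478; Andrade 0.1534; Dube 0.3400.
Pro-rata amounts: Ibarra 381,690.40; Lindqvist 157,231.34; Andrade 163,253.21; Dube 361,735.04.
After rounding ($1): Ibarra $381,690; Lindqvist $157,231; Andrade $163,253; Dube $361,735. Sum = $1,063,909.
Difference $1,063,910 − $1,063,909 = +$1 applied to largest allocation (Ibarra): Ibarra becomes $381,691.

Ibarra: $381,691 · Lindqvist: $157,231 · Andrade: $163,253 · Dube: $361,735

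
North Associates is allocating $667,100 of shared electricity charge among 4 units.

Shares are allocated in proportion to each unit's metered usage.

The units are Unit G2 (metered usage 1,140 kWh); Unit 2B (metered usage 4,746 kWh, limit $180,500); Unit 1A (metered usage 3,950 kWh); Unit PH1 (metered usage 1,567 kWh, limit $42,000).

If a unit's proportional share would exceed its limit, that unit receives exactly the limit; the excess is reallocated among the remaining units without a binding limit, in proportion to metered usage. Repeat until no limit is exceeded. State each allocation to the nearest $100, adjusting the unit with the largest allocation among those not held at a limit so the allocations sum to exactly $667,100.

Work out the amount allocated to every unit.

Unit G2: $99,600 | Unit 2B: $180,500 | Unit 1A: $345,000 | Unit PH1: $42,000

Metered usage total: 11,403.
Proportional shares (ignoring caps): Unit G2 66,692.45; Unit 2B 277,651.20; Unit 1A 231,083.49; Unit PH1 91,672.87.
Cap binds for Unit 2B ($180,500), Unit PH1 ($42,000); residual $444,600 reallocated over remaining metered usage 5,090.
Remaining shares: Unit G2 99,576.42 → $99,600; Unit 1A 345,023.58 → $345,000.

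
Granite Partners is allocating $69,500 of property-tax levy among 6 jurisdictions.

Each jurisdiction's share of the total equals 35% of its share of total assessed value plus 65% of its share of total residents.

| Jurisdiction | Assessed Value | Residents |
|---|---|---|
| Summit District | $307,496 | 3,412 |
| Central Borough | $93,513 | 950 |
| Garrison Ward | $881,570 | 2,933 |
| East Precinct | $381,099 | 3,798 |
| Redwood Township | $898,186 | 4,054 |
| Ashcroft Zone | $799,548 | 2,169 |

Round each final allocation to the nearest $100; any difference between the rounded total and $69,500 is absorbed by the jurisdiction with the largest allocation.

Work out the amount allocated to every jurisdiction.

Assessed value total 3,361,412; residents total 17,316.
Blended shares (35% assessed value + 65% residents): Summit District 0.1601; Central Borough 0.0454; Garrison Ward 0.2019; East Precinct 0.1822; Redwood Township 0.2457; Ashcroft Zone 0.1647.
Unrounded shares: Summit District 11,126.63; Central Borough 3,155.13; Garrison Ward 14,031.30; East Precinct 12,666.28; Redwood Township 17,076.07; Ashcroft Zone 11,444.58.
At nearest $100: Summit District $11,100; Central Borough $3,200; Garrison Ward $14,000; East Precinct $12,700; Redwood Township $17,100; Ashcroft Zone $11,400. Sum = $69,500.
No rounding difference to absorb.

Summit District: $11,100 | Central Borough: $3,200 | Garrison Ward: $14,000 | East Precinct: $12,700 | Redwood Township: $17,100 | Ashcroft Zone: $11,400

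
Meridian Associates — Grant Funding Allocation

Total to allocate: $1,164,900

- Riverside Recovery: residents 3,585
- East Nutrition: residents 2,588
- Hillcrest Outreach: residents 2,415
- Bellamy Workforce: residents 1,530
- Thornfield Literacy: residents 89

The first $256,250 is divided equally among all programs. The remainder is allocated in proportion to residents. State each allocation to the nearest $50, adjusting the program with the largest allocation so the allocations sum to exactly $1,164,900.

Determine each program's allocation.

$256,250 shared equally gives $51,250 per program.
Remainder $908,650 by residents (total 10,207): Riverside Recovery 319,144.73 → $319,150; East Nutrition 230,389.56 → $230,400; Hillcrest Outreach 214,988.71 → $215,000; Bellamy Workforce 136,204.03 → $136,200; Thornfield Literacy 7,922.98 → $7,900.
Totals: Riverside Recovery $51,250 + $319,150 = $370,400; East Nutrition $51,250 + $230,400 = $281,650; Hillcrest Outreach $51,250 + $215,000 = $266,250; Bellamy Workforce $51,250 + $136,200 = $187,450; Thornfield Literacy $51,250 + $7,900 = $59,150.

Riverside Recovery: $370,400 | East Nutrition: $281,650 | Hillcrest Outreach: $266,250 | Bellamy Workforce: $187,450 | Thornfield Literacy: $59,150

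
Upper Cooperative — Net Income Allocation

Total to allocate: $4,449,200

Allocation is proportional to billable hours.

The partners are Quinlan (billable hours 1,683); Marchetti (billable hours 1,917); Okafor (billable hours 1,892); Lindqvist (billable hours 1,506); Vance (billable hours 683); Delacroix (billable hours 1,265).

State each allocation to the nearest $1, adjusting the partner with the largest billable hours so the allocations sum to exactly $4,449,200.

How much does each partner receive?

Billable hours total: 8,946.
Proportional shares: Quinlan 1,683/8,946 × $4,449,200 = 837,022.54; Marchetti 1,917/8,946 × $4,449,200 = 953,400.00; Okafor 1,892/8,946 × $4,449,200 = 940,966.51; Lindqvist 1,506/8,946 × $4,449,200 = 748,993.43; Vance 683/8,946 × $4,449,200 = 339,682.94; Delacroix 1,265/8,946 × $4,449,200 = 629,134.59.
After rounding ($1): Quinlan $837,023; Marchetti $953,400; Okafor $940,967; Lindqvist $748,993; Vance $339,683; Delacroix $629,135. Sum = $4,449,201.
Difference $4,449,200 − $4,449,201 = −$1 applied to largest billable hours (Marchetti): Marchetti becomes $953,399.

Quinlan: $837,023 | Marchetti: $953,399 | Okafor: $940,967 | Lindqvist: $748,993 | Vance: $339,683 | Delacroix: $629,135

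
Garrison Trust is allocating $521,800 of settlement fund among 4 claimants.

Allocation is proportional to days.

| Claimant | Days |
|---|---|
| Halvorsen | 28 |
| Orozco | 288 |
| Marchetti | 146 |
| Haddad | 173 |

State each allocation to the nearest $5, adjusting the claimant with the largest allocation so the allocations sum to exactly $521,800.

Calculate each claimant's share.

Halvorsen: $23,010; Orozco: $236,655; Marchetti: $119,975; Haddad: $142,160

Combined days = 635.
Raw shares: Halvorsen 28/635 × $521,800 = 23,008.50; Orozco 288/635 × $521,800 = 236,658.90; Marchetti 146/635 × $521,800 = 119,972.91; Haddad 173/635 × $521,800 = 142,159.69.
At nearest $5: Halvorsen $23,010; Orozco $236,660; Marchetti $119,975; Haddad $142,160. Sum = $521,805.
Difference $521,800 − $521,805 = −$5 applied to largest allocation (Orozco): Orozco becomes $236,655.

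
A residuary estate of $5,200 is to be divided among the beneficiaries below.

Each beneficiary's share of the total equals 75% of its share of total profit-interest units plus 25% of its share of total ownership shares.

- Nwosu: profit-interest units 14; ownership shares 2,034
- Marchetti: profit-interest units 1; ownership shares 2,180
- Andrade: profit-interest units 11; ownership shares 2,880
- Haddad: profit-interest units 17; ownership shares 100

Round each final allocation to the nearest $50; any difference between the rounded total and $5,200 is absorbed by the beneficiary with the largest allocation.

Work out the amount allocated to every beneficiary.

Nwosu: $1,650 | Marchetti: $500 | Andrade: $1,500 | Haddad: $1,550

Profit-interest units total 43; ownership shares total 7,194.
Blended shares (75% profit-interest units + 25% ownership shares): Nwosu 0.3149; Marchetti 0.0932; Andrade 0.2919; Haddad 0.3000.
Unrounded shares: Nwosu 1,637.32; Marchetti 484.64; Andrade 1,518.11; Haddad 1,559.93.
At nearest $50: Nwosu $1,650; Marchetti $500; Andrade $1,500; Haddad $1,550. Sum = $5,200.
Rounded total matches; no reconciliation needed.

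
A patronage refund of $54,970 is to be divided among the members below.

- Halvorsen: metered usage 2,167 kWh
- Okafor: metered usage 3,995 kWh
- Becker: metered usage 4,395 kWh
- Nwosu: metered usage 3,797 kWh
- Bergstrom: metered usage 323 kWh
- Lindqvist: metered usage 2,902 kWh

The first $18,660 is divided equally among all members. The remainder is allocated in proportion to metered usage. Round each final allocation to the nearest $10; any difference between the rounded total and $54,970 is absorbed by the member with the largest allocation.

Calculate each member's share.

Equal tier: $18,660 ÷ 6 = $3,110 apiece.
Remainder $36,310 by metered usage (total 17,579): Halvorsen 4,476.01 → $4,480; Okafor 8,251.80 → $8,250; Becker 9,078.02 → $9,080; Nwosu 7,842.83 → $7,840; Bergstrom 667.17 → $670; Lindqvist 5,994.18 → $5,990.
Totals: Halvorsen $3,110 + $4,480 = $7,590; Okafor $3,110 + $8,250 = $11,360; Becker $3,110 + $9,080 = $12,190; Nwosu $3,110 + $7,840 = $10,950; Bergstrom $3,110 + $670 = $3,780; Lindqvist $3,110 + $5,990 = $9,100.

Halvorsen: $7,590 | Okafor: $11,360 | Becker: $12,190 | Nwosu: $10,950 | Bergstrom: $3,780 | Lindqvist: $9,100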